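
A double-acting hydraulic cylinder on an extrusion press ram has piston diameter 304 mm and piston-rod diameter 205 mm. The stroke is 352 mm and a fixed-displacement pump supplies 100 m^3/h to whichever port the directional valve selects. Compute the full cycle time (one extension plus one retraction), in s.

t ≈ 1.42 s

Cap-side area A_cap = π/4 × (304 mm)² = 72580 mm^2
Rod-side annular area A_ann = π/4 × (304² − 205²) = 39580 mm^2
t_ext = A_cap·L/Q = 0.9198 s
t_ret = A_ann·L/Q = 0.5015 s
t_cycle = t_ext + t_ret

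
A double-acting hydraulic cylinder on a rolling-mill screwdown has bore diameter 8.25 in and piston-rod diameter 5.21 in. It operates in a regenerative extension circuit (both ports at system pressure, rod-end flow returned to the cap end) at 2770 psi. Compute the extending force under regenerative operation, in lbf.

F ≈ 59100 lbf

With equal pressure on both faces, forces on the annular region cancel; the net push is pressure × rod cross-section.
Rod cross-section A_rod = π/4 × (5.21 in)² = 21.32 in^2
F = P × A_rod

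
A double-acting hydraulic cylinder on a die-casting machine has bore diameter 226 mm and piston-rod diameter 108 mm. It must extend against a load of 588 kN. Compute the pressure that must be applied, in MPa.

P ≈ 14.7 MPa

Cap-side area A_cap = π/4 × (226 mm)² = 40110 mm^2
P = F / A = 588 kN / A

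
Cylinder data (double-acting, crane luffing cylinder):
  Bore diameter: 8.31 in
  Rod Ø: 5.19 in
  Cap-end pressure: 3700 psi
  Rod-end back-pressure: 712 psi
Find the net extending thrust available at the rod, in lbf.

F ≈ 1.77e5 lbf

Cap-side area A_cap = π/4 × (8.31 in)² = 54.24 in^2
Rod-side annular area A_ann = π/4 × (8.31² − 5.19²) = 33.08 in^2
Net thrust = P_cap·A_cap − P_rod·A_ann = 2.007e5 lbf − 23550 lbf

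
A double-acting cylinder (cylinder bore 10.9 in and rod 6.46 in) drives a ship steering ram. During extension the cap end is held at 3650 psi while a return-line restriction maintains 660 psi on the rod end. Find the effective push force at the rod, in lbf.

F ≈ 3.01e5 lbf

Cap-side area A_cap = π/4 × (10.9 in)² = 93.31 in^2
Rod-side annular area A_ann = π/4 × (10.9² − 6.46²) = 60.54 in^2
Net thrust = P_cap·A_cap − P_rod·A_ann = 3.406e5 lbf − 39950 lbf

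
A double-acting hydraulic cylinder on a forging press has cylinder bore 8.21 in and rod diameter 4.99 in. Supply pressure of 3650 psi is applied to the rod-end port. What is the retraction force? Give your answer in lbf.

Rod-side annular area A_ann = π/4 × (8.21² − 4.99²) = 33.38 in^2
On retraction the pressure acts on the annular area (bore minus rod).
F = P × A_ann

F ≈ 1.22e5 lbf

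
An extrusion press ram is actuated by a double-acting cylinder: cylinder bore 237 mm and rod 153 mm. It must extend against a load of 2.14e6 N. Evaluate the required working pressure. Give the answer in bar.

Cap-side area A_cap = π/4 × (237 mm)² = 44120 mm^2
P = F / A = 2.14e6 N / A

P ≈ 485 bar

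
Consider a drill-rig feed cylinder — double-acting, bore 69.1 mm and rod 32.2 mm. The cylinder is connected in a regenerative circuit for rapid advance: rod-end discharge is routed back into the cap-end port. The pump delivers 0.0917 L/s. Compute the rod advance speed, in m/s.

In regeneration the rod-end outflow joins the pump flow into the cap end, so the net volume the pump must supply per unit advance equals the rod cross-section area.
Rod cross-section A_rod = π/4 × (32.2 mm)² = 814.3 mm^2
v = Q_pump / A_rod

v ≈ 0.113 m/s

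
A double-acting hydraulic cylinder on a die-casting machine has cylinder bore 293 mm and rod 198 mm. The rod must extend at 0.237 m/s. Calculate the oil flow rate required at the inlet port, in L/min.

Q ≈ 959 L/min

Cap-side area A_cap = π/4 × (293 mm)² = 67430 mm^2
Q = A × v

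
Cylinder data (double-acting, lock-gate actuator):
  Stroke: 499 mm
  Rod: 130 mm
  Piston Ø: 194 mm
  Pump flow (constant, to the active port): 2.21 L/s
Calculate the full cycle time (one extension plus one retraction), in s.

t ≈ 10.4 s

Cap-side area A_cap = π/4 × (194 mm)² = 29560 mm^2
Rod-side annular area A_ann = π/4 × (194² − 130²) = 16290 mm^2
t_ext = A_cap·L/Q = 6.674 s
t_ret = A_ann·L/Q = 3.677 s
t_cycle = t_ext + t_ret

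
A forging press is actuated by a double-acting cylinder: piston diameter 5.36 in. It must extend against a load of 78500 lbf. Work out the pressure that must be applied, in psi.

P ≈ 3480 psi

Cap-side area A_cap = π/4 × (5.36 in)² = 22.56 in^2
P = F / A = 78500 lbf / A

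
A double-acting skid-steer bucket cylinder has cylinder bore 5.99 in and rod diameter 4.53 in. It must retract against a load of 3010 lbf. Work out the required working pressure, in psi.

P ≈ 250 psi

Rod-side annular area A_ann = π/4 × (5.99² − 4.53²) = 12.06 in^2
Retraction: pressure acts on the annular area.
P = F / A = 3010 lbf / A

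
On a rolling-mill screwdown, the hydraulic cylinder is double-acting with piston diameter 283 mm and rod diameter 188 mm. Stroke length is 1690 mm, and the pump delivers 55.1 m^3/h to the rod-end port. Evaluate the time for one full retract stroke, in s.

Rod-side annular area A_ann = π/4 × (283² − 188²) = 35140 mm^2
Swept volume V = A × L; t = V / Q = A·L / Q

t ≈ 3.88 s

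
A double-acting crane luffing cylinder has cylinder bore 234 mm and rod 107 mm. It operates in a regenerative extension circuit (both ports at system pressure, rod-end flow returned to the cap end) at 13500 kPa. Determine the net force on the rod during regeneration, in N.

With equal pressure on both faces, forces on the annular region cancel; the net push is pressure × rod cross-section.
Rod cross-section A_rod = π/4 × (107 mm)² = 8992 mm^2
F = P × A_rod

F ≈ 1.21e5 N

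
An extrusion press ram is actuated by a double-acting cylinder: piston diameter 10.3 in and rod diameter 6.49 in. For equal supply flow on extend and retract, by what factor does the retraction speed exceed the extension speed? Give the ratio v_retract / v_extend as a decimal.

Cap-side area A_cap = π/4 × (10.3 in)² = 83.32 in^2
Rod-side annular area A_ann = π/4 × (10.3² − 6.49²) = 50.24 in^2
For equal Q, v ∝ 1/A, so v_ret/v_ext = A_cap/A_ann.

v_ret/v_ext ≈ 1.66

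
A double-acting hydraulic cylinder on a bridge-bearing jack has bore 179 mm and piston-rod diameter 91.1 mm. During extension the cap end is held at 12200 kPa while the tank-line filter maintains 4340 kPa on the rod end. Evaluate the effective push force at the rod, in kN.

Cap-side area A_cap = π/4 × (179 mm)² = 25160 mm^2
Rod-side annular area A_ann = π/4 × (179² − 91.1²) = 18650 mm^2
Net thrust = P_cap·A_cap − P_rod·A_ann = 307.0 kN − 80.93 kN

F ≈ 226 kN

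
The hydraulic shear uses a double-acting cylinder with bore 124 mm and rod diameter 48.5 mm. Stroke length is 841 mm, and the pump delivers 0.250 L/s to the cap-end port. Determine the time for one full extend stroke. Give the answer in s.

t ≈ 40.6 s

Cap-side area A_cap = π/4 × (124 mm)² = 12080 mm^2
Swept volume V = A × L; t = V / Q = A·L / Q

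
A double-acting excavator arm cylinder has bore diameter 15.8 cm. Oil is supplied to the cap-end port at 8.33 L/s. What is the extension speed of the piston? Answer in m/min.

v ≈ 25.5 m/min

Cap-side area A_cap = π/4 × (15.8 cm)² = 196.1 cm^2
v = Q / A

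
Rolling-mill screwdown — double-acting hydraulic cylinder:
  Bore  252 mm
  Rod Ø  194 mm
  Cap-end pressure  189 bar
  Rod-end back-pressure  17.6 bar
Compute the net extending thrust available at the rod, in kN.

F ≈ 907 kN

Cap-side area A_cap = π/4 × (252 mm)² = 49880 mm^2
Rod-side annular area A_ann = π/4 × (252² − 194²) = 20320 mm^2
Net thrust = P_cap·A_cap − P_rod·A_ann = 942.7 kN − 35.76 kN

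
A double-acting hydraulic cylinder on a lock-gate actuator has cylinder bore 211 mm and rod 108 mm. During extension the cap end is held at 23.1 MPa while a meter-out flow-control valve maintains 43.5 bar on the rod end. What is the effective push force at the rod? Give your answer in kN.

Cap-side area A_cap = π/4 × (211 mm)² = 34970 mm^2
Rod-side annular area A_ann = π/4 × (211² − 108²) = 25810 mm^2
Net thrust = P_cap·A_cap − P_rod·A_ann = 807.7 kN − 112.3 kN

F ≈ 695 kN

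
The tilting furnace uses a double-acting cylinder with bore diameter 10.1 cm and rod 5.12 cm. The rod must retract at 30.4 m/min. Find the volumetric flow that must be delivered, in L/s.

Q ≈ 3.02 L/s

Rod-side annular area A_ann = π/4 × (10.1² − 5.12²) = 59.53 cm^2
Q = A × v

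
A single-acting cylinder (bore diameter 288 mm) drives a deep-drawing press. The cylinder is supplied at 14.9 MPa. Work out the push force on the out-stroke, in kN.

F ≈ 971 kN

Cap-side area A_cap = π/4 × (288 mm)² = 65140 mm^2
F = P × A_cap = 14.9 MPa × A_cap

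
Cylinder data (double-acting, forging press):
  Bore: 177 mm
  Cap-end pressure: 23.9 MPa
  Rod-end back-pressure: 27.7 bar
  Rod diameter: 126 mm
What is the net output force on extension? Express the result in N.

Cap-side area A_cap = π/4 × (177 mm)² = 24610 mm^2
Rod-side annular area A_ann = π/4 × (177² − 126²) = 12140 mm^2
Net thrust = P_cap·A_cap − P_rod·A_ann = 5.881e5 N − 33620 N

F ≈ 5.54e5 N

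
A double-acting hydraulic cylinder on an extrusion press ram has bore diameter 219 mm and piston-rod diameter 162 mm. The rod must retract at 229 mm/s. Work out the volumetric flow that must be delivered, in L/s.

Q ≈ 3.91 L/s

Rod-side annular area A_ann = π/4 × (219² − 162²) = 17060 mm^2
Q = A × v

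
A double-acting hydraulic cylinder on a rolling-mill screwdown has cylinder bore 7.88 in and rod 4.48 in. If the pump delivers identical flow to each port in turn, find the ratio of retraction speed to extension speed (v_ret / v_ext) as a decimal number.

v_ret/v_ext ≈ 1.48

Cap-side area A_cap = π/4 × (7.88 in)² = 48.77 in^2
Rod-side annular area A_ann = π/4 × (7.88² − 4.48²) = 33.01 in^2
For equal Q, v ∝ 1/A, so v_ret/v_ext = A_cap/A_ann.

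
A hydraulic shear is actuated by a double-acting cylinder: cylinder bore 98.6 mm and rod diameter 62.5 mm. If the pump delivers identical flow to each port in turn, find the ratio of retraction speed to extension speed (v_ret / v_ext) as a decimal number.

v_ret/v_ext ≈ 1.67

Cap-side area A_cap = π/4 × (98.6 mm)² = 7636 mm^2
Rod-side annular area A_ann = π/4 × (98.6² − 62.5²) = 4568 mm^2
For equal Q, v ∝ 1/A, so v_ret/v_ext = A_cap/A_ann.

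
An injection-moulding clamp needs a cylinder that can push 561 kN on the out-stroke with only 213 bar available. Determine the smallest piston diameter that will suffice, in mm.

Extension force acts on the full piston face: F = P × (π/4)D².
D = √(4F / (πP)) = √(4 × 561 kN / (π × 213 bar))

D ≈ 183 mm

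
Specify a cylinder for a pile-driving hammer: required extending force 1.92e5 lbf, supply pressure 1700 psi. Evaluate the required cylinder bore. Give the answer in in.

D ≈ 12.0 in

Extension force acts on the full piston face: F = P × (π/4)D².
D = √(4F / (πP)) = √(4 × 1.92e5 lbf / (π × 1700 psi))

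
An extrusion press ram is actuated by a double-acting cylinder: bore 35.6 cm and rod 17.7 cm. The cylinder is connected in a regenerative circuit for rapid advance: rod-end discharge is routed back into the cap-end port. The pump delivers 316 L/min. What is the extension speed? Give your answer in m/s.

v ≈ 0.214 m/s

In regeneration the rod-end outflow joins the pump flow into the cap end, so the net volume the pump must supply per unit advance equals the rod cross-section area.
Rod cross-section A_rod = π/4 × (17.7 cm)² = 246.1 cm^2
v = Q_pump / A_rod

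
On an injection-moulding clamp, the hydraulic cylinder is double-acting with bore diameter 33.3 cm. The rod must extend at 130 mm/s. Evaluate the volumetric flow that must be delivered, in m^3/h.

Q ≈ 40.8 m^3/h

Cap-side area A_cap = π/4 × (33.3 cm)² = 870.9 cm^2
Q = A × v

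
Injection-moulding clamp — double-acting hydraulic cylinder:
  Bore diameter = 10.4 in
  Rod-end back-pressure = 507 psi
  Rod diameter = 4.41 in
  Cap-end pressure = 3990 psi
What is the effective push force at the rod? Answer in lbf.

Cap-side area A_cap = π/4 × (10.4 in)² = 84.95 in^2
Rod-side annular area A_ann = π/4 × (10.4² − 4.41²) = 69.67 in^2
Net thrust = P_cap·A_cap − P_rod·A_ann = 3.389e5 lbf − 35320 lbf

F ≈ 3.04e5 lbf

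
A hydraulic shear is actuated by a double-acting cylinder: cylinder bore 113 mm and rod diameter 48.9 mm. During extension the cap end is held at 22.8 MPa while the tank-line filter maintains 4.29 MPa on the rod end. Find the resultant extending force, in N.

F ≈ 1.94e5 N

Cap-side area A_cap = π/4 × (113 mm)² = 10030 mm^2
Rod-side annular area A_ann = π/4 × (113² − 48.9²) = 8151 mm^2
Net thrust = P_cap·A_cap − P_rod·A_ann = 2.287e5 N − 34970 N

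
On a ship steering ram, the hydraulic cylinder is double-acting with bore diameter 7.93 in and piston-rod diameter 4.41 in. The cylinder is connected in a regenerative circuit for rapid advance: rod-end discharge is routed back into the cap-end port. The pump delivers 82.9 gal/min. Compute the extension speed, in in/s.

v ≈ 20.9 in/s

In regeneration the rod-end outflow joins the pump flow into the cap end, so the net volume the pump must supply per unit advance equals the rod cross-section area.
Rod cross-section A_rod = π/4 × (4.41 in)² = 15.27 in^2
v = Q_pump / A_rod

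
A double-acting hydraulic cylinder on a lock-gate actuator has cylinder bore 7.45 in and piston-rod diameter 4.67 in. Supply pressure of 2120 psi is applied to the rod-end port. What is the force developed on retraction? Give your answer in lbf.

F ≈ 56100 lbf

Rod-side annular area A_ann = π/4 × (7.45² − 4.67²) = 26.46 in^2
On retraction the pressure acts on the annular area (bore minus rod).
F = P × A_ann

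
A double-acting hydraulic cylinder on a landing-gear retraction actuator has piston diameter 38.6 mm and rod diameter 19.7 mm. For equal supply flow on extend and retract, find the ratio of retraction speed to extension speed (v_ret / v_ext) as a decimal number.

v_ret/v_ext ≈ 1.35

Cap-side area A_cap = π/4 × (38.6 mm)² = 1170 mm^2
Rod-side annular area A_ann = π/4 × (38.6² − 19.7²) = 865.4 mm^2
For equal Q, v ∝ 1/A, so v_ret/v_ext = A_cap/A_ann.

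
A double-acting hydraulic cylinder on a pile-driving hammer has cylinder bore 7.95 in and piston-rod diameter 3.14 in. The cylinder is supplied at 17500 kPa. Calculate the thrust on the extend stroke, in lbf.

F ≈ 1.26e5 lbf

Cap-side area A_cap = π/4 × (7.95 in)² = 49.64 in^2
F = P × A_cap = 17500 kPa × A_cap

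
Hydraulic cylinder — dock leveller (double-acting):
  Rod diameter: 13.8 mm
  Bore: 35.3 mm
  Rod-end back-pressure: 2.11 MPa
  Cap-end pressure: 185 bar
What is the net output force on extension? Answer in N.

Cap-side area A_cap = π/4 × (35.3 mm)² = 978.7 mm^2
Rod-side annular area A_ann = π/4 × (35.3² − 13.8²) = 829.1 mm^2
Net thrust = P_cap·A_cap − P_rod·A_ann = 18110 N − 1749 N

F ≈ 16400 N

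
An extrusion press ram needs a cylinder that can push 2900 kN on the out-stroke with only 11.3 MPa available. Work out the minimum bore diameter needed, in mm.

D ≈ 572 mm

Extension force acts on the full piston face: F = P × (π/4)D².
D = √(4F / (πP)) = √(4 × 2900 kN / (π × 11.3 MPa))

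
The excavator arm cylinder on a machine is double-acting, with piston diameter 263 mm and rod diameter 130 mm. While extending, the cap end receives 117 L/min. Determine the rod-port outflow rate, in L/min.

Q_out ≈ 88.4 L/min

Cap-side area A_cap = π/4 × (263 mm)² = 54330 mm^2
Rod-side annular area A_ann = π/4 × (263² − 130²) = 41050 mm^2
Piston speed v = Q_in/A_cap; rod-end outflow Q_out = v × A_ann = Q_in × A_ann/A_cap.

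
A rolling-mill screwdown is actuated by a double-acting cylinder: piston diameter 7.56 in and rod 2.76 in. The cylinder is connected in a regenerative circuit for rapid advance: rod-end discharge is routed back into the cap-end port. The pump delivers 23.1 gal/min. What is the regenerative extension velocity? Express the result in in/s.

In regeneration the rod-end outflow joins the pump flow into the cap end, so the net volume the pump must supply per unit advance equals the rod cross-section area.
Rod cross-section A_rod = π/4 × (2.76 in)² = 5.983 in^2
v = Q_pump / A_rod

v ≈ 14.9 in/s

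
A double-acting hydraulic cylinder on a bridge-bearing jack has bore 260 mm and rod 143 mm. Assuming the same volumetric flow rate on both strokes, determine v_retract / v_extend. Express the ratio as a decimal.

v_ret/v_ext ≈ 1.43

Cap-side area A_cap = π/4 × (260 mm)² = 53090 mm^2
Rod-side annular area A_ann = π/4 × (260² − 143²) = 37030 mm^2
For equal Q, v ∝ 1/A, so v_ret/v_ext = A_cap/A_ann.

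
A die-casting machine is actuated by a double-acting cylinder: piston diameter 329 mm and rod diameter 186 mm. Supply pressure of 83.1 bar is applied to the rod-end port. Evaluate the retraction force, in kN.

Rod-side annular area A_ann = π/4 × (329² − 186²) = 57840 mm^2
On retraction the pressure acts on the annular area (bore minus rod).
F = P × A_ann

F ≈ 481 kN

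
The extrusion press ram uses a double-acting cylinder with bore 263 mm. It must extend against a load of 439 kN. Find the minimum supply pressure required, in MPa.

Cap-side area A_cap = π/4 × (263 mm)² = 54330 mm^2
P = F / A = 439 kN / A

P ≈ 8.08 MPa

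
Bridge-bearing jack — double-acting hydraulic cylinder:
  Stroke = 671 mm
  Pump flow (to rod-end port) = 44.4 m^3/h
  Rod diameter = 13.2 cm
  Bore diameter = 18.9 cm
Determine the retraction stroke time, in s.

Rod-side annular area A_ann = π/4 × (18.9² − 13.2²) = 143.7 cm^2
Swept volume V = A × L; t = V / Q = A·L / Q

t ≈ 0.782 s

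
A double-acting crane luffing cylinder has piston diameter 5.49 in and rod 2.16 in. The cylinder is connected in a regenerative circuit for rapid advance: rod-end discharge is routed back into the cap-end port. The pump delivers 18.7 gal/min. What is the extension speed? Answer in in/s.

In regeneration the rod-end outflow joins the pump flow into the cap end, so the net volume the pump must supply per unit advance equals the rod cross-section area.
Rod cross-section A_rod = π/4 × (2.16 in)² = 3.664 in^2
v = Q_pump / A_rod

v ≈ 19.6 in/s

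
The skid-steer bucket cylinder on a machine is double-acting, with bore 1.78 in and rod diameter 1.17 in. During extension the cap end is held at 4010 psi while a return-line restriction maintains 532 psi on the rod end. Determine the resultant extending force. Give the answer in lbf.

F ≈ 9230 lbf

Cap-side area A_cap = π/4 × (1.78 in)² = 2.488 in^2
Rod-side annular area A_ann = π/4 × (1.78² − 1.17²) = 1.413 in^2
Net thrust = P_cap·A_cap − P_rod·A_ann = 9979 lbf − 751.9 lbf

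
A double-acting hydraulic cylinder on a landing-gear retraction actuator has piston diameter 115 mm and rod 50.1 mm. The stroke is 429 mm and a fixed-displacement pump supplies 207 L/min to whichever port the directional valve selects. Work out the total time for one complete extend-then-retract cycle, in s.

Cap-side area A_cap = π/4 × (115 mm)² = 10390 mm^2
Rod-side annular area A_ann = π/4 × (115² − 50.1²) = 8416 mm^2
t_ext = A_cap·L/Q = 1.292 s
t_ret = A_ann·L/Q = 1.046 s
t_cycle = t_ext + t_ret

t ≈ 2.34 s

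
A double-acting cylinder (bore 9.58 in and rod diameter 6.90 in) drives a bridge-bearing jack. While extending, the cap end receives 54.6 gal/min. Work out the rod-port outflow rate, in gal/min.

Cap-side area A_cap = π/4 × (9.58 in)² = 72.08 in^2
Rod-side annular area A_ann = π/4 × (9.58² − 6.90²) = 34.69 in^2
Piston speed v = Q_in/A_cap; rod-end outflow Q_out = v × A_ann = Q_in × A_ann/A_cap.

Q_out ≈ 26.3 gal/min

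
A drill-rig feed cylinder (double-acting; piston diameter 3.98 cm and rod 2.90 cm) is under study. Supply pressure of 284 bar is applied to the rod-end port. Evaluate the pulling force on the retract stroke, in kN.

Rod-side annular area A_ann = π/4 × (3.98² − 2.90²) = 5.836 cm^2
On retraction the pressure acts on the annular area (bore minus rod).
F = P × A_ann

F ≈ 16.6 kN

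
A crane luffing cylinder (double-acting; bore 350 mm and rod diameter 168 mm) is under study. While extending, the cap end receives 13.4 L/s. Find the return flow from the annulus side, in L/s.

Q_out ≈ 10.3 L/s

Cap-side area A_cap = π/4 × (350 mm)² = 96210 mm^2
Rod-side annular area A_ann = π/4 × (350² − 168²) = 74040 mm^2
Piston speed v = Q_in/A_cap; rod-end outflow Q_out = v × A_ann = Q_in × A_ann/A_cap.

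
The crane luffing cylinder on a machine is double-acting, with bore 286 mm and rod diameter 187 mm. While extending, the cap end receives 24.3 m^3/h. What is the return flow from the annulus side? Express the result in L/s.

Q_out ≈ 3.86 L/s

Cap-side area A_cap = π/4 × (286 mm)² = 64240 mm^2
Rod-side annular area A_ann = π/4 × (286² − 187²) = 36780 mm^2
Piston speed v = Q_in/A_cap; rod-end outflow Q_out = v × A_ann = Q_in × A_ann/A_cap.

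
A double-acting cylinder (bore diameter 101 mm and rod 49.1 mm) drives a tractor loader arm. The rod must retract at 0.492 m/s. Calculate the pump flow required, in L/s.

Q ≈ 3.01 L/s

Rod-side annular area A_ann = π/4 × (101² − 49.1²) = 6118 mm^2
Q = A × v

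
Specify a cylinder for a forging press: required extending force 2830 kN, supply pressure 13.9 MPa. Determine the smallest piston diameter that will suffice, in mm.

Extension force acts on the full piston face: F = P × (π/4)D².
D = √(4F / (πP)) = √(4 × 2830 kN / (π × 13.9 MPa))

D ≈ 509 mm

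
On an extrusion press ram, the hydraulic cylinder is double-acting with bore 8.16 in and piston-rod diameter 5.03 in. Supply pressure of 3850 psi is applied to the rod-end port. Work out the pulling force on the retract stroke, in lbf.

Rod-side annular area A_ann = π/4 × (8.16² − 5.03²) = 32.42 in^2
On retraction the pressure acts on the annular area (bore minus rod).
F = P × A_ann

F ≈ 1.25e5 lbf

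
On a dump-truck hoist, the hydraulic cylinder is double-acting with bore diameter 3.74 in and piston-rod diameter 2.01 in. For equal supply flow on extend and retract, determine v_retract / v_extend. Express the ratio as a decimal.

Cap-side area A_cap = π/4 × (3.74 in)² = 10.99 in^2
Rod-side annular area A_ann = π/4 × (3.74² − 2.01²) = 7.813 in^2
For equal Q, v ∝ 1/A, so v_ret/v_ext = A_cap/A_ann.

v_ret/v_ext ≈ 1.41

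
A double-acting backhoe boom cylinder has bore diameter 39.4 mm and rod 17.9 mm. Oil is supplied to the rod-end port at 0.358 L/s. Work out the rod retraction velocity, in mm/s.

Rod-side annular area A_ann = π/4 × (39.4² − 17.9²) = 967.6 mm^2
Flow into the rod-end port fills the annular volume.
v = Q / A

v ≈ 370 mm/s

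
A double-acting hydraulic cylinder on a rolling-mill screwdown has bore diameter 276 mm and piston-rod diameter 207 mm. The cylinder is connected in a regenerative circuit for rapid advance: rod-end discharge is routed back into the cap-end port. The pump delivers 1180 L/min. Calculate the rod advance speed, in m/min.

In regeneration the rod-end outflow joins the pump flow into the cap end, so the net volume the pump must supply per unit advance equals the rod cross-section area.
Rod cross-section A_rod = π/4 × (207 mm)² = 33650 mm^2
v = Q_pump / A_rod

v ≈ 35.1 m/min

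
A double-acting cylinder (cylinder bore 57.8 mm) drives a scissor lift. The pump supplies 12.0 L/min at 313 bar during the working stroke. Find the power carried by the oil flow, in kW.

Hydraulic power = P × Q

W ≈ 6.26 kW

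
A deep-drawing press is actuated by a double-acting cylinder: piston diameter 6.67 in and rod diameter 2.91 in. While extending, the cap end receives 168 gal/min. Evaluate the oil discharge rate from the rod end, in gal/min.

Cap-side area A_cap = π/4 × (6.67 in)² = 34.94 in^2
Rod-side annular area A_ann = π/4 × (6.67² − 2.91²) = 28.29 in^2
Piston speed v = Q_in/A_cap; rod-end outflow Q_out = v × A_ann = Q_in × A_ann/A_cap.

Q_out ≈ 136 gal/min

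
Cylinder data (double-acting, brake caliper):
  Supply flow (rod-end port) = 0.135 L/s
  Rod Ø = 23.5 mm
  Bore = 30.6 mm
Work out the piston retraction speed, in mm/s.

v ≈ 447 mm/s

Rod-side annular area A_ann = π/4 × (30.6² − 23.5²) = 301.7 mm^2
Flow into the rod-end port fills the annular volume.
v = Q / A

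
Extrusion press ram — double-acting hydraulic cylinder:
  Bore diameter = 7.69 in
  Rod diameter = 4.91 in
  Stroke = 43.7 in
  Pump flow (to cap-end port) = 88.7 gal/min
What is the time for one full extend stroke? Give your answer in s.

t ≈ 5.94 s

Cap-side area A_cap = π/4 × (7.69 in)² = 46.45 in^2
Swept volume V = A × L; t = V / Q = A·L / Q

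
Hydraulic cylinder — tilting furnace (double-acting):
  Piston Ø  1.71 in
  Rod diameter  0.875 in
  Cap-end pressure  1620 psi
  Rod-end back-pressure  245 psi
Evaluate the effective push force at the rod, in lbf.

Cap-side area A_cap = π/4 × (1.71 in)² = 2.297 in^2
Rod-side annular area A_ann = π/4 × (1.71² − 0.875²) = 1.695 in^2
Net thrust = P_cap·A_cap − P_rod·A_ann = 3720 lbf − 415.3 lbf

F ≈ 3310 lbf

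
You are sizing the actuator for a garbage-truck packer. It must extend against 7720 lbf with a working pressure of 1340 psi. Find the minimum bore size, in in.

Extension force acts on the full piston face: F = P × (π/4)D².
D = √(4F / (πP)) = √(4 × 7720 lbf / (π × 1340 psi))

D ≈ 2.71 in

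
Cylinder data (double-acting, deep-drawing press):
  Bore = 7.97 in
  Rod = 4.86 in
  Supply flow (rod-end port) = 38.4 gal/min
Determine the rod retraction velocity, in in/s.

v ≈ 4.72 in/s

Rod-side annular area A_ann = π/4 × (7.97² − 4.86²) = 31.34 in^2
Flow into the rod-end port fills the annular volume.
v = Q / A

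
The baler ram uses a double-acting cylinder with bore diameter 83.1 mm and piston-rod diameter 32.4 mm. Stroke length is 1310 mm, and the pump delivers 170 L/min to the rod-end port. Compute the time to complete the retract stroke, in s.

t ≈ 2.13 s

Rod-side annular area A_ann = π/4 × (83.1² − 32.4²) = 4599 mm^2
Swept volume V = A × L; t = V / Q = A·L / Q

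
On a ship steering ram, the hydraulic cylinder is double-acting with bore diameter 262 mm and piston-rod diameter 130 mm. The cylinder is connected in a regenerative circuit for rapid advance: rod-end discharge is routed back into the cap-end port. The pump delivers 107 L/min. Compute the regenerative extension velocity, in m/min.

v ≈ 8.06 m/min

In regeneration the rod-end outflow joins the pump flow into the cap end, so the net volume the pump must supply per unit advance equals the rod cross-section area.
Rod cross-section A_rod = π/4 × (130 mm)² = 13270 mm^2
v = Q_pump / A_rod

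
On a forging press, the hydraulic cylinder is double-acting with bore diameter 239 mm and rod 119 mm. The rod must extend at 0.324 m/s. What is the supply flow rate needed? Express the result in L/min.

Q ≈ 872 L/min

Cap-side area A_cap = π/4 × (239 mm)² = 44860 mm^2
Q = A × v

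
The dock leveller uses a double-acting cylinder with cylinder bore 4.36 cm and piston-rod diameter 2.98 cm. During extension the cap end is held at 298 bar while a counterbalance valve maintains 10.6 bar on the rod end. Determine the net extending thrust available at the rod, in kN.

F ≈ 43.6 kN

Cap-side area A_cap = π/4 × (4.36 cm)² = 14.93 cm^2
Rod-side annular area A_ann = π/4 × (4.36² − 2.98²) = 7.955 cm^2
Net thrust = P_cap·A_cap − P_rod·A_ann = 44.49 kN − 0.8433 kN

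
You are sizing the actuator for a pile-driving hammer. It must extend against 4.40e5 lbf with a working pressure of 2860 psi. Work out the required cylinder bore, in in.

D ≈ 14.0 in

Extension force acts on the full piston face: F = P × (π/4)D².
D = √(4F / (πP)) = √(4 × 4.40e5 lbf / (π × 2860 psi))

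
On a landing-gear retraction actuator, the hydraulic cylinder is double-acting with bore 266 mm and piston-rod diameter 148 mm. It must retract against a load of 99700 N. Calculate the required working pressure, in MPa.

P ≈ 2.60 MPa

Rod-side annular area A_ann = π/4 × (266² − 148²) = 38370 mm^2
Retraction: pressure acts on the annular area.
P = F / A = 99700 N / A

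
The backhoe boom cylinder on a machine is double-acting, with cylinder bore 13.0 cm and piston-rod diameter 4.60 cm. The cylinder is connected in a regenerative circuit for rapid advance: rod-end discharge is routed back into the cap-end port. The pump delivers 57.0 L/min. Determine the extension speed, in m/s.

v ≈ 0.572 m/s

In regeneration the rod-end outflow joins the pump flow into the cap end, so the net volume the pump must supply per unit advance equals the rod cross-section area.
Rod cross-section A_rod = π/4 × (4.60 cm)² = 16.62 cm^2
v = Q_pump / A_rod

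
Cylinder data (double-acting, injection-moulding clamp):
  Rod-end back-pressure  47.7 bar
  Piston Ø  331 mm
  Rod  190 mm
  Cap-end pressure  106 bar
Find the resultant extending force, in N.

F ≈ 6.37e5 N

Cap-side area A_cap = π/4 × (331 mm)² = 86050 mm^2
Rod-side annular area A_ann = π/4 × (331² − 190²) = 57700 mm^2
Net thrust = P_cap·A_cap − P_rod·A_ann = 9.121e5 N − 2.752e5 N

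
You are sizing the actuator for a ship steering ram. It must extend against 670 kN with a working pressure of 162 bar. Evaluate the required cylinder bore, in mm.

D ≈ 229 mm

Extension force acts on the full piston face: F = P × (π/4)D².
D = √(4F / (πP)) = √(4 × 670 kN / (π × 162 bar))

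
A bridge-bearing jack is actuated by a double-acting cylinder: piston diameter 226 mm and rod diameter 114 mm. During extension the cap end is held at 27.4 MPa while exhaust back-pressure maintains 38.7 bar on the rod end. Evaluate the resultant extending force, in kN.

F ≈ 983 kN

Cap-side area A_cap = π/4 × (226 mm)² = 40110 mm^2
Rod-side annular area A_ann = π/4 × (226² − 114²) = 29910 mm^2
Net thrust = P_cap·A_cap − P_rod·A_ann = 1099 kN − 115.7 kN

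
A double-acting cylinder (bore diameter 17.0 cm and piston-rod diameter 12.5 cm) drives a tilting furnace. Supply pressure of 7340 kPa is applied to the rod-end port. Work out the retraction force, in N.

F ≈ 76500 N

Rod-side annular area A_ann = π/4 × (17.0² − 12.5²) = 104.3 cm^2
On retraction the pressure acts on the annular area (bore minus rod).
F = P × A_ann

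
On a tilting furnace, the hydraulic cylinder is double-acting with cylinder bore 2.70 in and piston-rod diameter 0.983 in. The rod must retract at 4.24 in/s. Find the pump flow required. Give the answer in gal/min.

Rod-side annular area A_ann = π/4 × (2.70² − 0.983²) = 4.967 in^2
Q = A × v

Q ≈ 5.47 gal/min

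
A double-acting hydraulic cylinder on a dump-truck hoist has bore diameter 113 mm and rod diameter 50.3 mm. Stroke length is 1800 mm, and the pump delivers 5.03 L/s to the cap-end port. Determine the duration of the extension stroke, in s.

Cap-side area A_cap = π/4 × (113 mm)² = 10030 mm^2
Swept volume V = A × L; t = V / Q = A·L / Q

t ≈ 3.59 s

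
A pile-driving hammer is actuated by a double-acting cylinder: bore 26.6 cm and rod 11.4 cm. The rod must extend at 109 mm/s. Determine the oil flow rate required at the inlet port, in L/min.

Cap-side area A_cap = π/4 × (26.6 cm)² = 555.7 cm^2
Q = A × v

Q ≈ 363 L/min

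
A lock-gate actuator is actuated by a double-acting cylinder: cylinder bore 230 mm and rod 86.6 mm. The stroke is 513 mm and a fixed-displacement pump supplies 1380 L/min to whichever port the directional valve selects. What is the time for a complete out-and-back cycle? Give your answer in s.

Cap-side area A_cap = π/4 × (230 mm)² = 41550 mm^2
Rod-side annular area A_ann = π/4 × (230² − 86.6²) = 35660 mm^2
t_ext = A_cap·L/Q = 0.9267 s
t_ret = A_ann·L/Q = 0.7953 s
t_cycle = t_ext + t_ret

t ≈ 1.72 s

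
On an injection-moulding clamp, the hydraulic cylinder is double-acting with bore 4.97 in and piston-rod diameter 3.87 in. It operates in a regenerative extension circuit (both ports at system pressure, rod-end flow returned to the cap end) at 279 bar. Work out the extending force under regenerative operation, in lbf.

With equal pressure on both faces, forces on the annular region cancel; the net push is pressure × rod cross-section.
Rod cross-section A_rod = π/4 × (3.87 in)² = 11.76 in^2
F = P × A_rod

F ≈ 47600 lbf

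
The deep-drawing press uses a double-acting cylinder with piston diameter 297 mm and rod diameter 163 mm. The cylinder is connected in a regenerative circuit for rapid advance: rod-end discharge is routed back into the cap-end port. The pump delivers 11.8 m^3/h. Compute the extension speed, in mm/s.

v ≈ 157 mm/s

In regeneration the rod-end outflow joins the pump flow into the cap end, so the net volume the pump must supply per unit advance equals the rod cross-section area.
Rod cross-section A_rod = π/4 × (163 mm)² = 20870 mm^2
v = Q_pump / A_rod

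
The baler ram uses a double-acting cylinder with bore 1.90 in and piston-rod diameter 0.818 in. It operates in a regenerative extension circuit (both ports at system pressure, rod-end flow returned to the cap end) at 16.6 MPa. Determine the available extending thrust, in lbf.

With equal pressure on both faces, forces on the annular region cancel; the net push is pressure × rod cross-section.
Rod cross-section A_rod = π/4 × (0.818 in)² = 0.5255 in^2
F = P × A_rod

F ≈ 1270 lbf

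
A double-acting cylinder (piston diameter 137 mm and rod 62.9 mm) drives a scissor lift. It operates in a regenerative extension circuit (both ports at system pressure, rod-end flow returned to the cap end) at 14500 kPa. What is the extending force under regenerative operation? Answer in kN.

With equal pressure on both faces, forces on the annular region cancel; the net push is pressure × rod cross-section.
Rod cross-section A_rod = π/4 × (62.9 mm)² = 3107 mm^2
F = P × A_rod

F ≈ 45.1 kN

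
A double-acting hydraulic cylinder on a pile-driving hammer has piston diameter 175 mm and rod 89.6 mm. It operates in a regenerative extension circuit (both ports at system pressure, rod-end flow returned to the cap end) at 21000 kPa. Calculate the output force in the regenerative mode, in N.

F ≈ 1.32e5 N

With equal pressure on both faces, forces on the annular region cancel; the net push is pressure × rod cross-section.
Rod cross-section A_rod = π/4 × (89.6 mm)² = 6305 mm^2
F = P × A_rod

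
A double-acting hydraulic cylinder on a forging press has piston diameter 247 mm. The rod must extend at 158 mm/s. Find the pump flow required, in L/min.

Cap-side area A_cap = π/4 × (247 mm)² = 47920 mm^2
Q = A × v

Q ≈ 454 L/min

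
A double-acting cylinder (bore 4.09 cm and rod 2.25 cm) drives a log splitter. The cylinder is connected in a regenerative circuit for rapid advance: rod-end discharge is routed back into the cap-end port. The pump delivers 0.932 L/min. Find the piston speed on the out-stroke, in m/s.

In regeneration the rod-end outflow joins the pump flow into the cap end, so the net volume the pump must supply per unit advance equals the rod cross-section area.
Rod cross-section A_rod = π/4 × (2.25 cm)² = 3.976 cm^2
v = Q_pump / A_rod

v ≈ 0.0391 m/s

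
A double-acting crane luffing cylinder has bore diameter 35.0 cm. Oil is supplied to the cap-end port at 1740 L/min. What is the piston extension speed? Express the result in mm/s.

Cap-side area A_cap = π/4 × (35.0 cm)² = 962.1 cm^2
v = Q / A

v ≈ 301 mm/s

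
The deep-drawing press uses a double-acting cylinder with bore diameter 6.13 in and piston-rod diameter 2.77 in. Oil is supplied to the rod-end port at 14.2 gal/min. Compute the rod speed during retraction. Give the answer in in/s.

Rod-side annular area A_ann = π/4 × (6.13² − 2.77²) = 23.49 in^2
Flow into the rod-end port fills the annular volume.
v = Q / A

v ≈ 2.33 in/s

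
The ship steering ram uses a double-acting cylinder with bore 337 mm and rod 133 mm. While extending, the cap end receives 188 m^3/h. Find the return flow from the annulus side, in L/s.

Q_out ≈ 44.1 L/s

Cap-side area A_cap = π/4 × (337 mm)² = 89200 mm^2
Rod-side annular area A_ann = π/4 × (337² − 133²) = 75300 mm^2
Piston speed v = Q_in/A_cap; rod-end outflow Q_out = v × A_ann = Q_in × A_ann/A_cap.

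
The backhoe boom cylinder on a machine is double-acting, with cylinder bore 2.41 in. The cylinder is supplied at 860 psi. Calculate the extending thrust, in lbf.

F ≈ 3920 lbf

Cap-side area A_cap = π/4 × (2.41 in)² = 4.562 in^2
F = P × A_cap = 860 psi × A_cap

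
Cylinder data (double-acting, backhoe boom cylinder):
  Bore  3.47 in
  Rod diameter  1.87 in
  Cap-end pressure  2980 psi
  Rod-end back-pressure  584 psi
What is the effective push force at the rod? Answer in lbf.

Cap-side area A_cap = π/4 × (3.47 in)² = 9.457 in^2
Rod-side annular area A_ann = π/4 × (3.47² − 1.87²) = 6.710 in^2
Net thrust = P_cap·A_cap − P_rod·A_ann = 28180 lbf − 3919 lbf

F ≈ 24300 lbf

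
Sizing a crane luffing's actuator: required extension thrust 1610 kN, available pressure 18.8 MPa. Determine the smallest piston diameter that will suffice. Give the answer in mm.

D ≈ 330 mm

Extension force acts on the full piston face: F = P × (π/4)D².
D = √(4F / (πP)) = √(4 × 1610 kN / (π × 18.8 MPa))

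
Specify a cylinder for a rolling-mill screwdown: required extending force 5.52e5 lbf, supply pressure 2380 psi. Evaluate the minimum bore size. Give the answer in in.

Extension force acts on the full piston face: F = P × (π/4)D².
D = √(4F / (πP)) = √(4 × 5.52e5 lbf / (π × 2380 psi))

D ≈ 17.2 in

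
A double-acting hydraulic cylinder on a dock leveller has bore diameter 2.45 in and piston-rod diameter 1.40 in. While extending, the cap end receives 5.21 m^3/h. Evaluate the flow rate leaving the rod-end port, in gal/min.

Cap-side area A_cap = π/4 × (2.45 in)² = 4.714 in^2
Rod-side annular area A_ann = π/4 × (2.45² − 1.40²) = 3.175 in^2
Piston speed v = Q_in/A_cap; rod-end outflow Q_out = v × A_ann = Q_in × A_ann/A_cap.

Q_out ≈ 15.4 gal/min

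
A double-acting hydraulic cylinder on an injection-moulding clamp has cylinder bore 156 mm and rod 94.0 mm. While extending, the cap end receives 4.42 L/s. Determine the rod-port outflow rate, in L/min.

Cap-side area A_cap = π/4 × (156 mm)² = 19110 mm^2
Rod-side annular area A_ann = π/4 × (156² − 94.0²) = 12170 mm^2
Piston speed v = Q_in/A_cap; rod-end outflow Q_out = v × A_ann = Q_in × A_ann/A_cap.

Q_out ≈ 169 L/min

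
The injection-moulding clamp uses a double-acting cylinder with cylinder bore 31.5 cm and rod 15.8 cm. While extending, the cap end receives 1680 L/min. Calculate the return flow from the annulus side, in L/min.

Cap-side area A_cap = π/4 × (31.5 cm)² = 779.3 cm^2
Rod-side annular area A_ann = π/4 × (31.5² − 15.8²) = 583.2 cm^2
Piston speed v = Q_in/A_cap; rod-end outflow Q_out = v × A_ann = Q_in × A_ann/A_cap.

Q_out ≈ 1260 L/min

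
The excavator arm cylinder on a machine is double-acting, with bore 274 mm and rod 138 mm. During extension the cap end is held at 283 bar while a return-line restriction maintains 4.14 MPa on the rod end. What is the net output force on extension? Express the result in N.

F ≈ 1.49e6 N

Cap-side area A_cap = π/4 × (274 mm)² = 58960 mm^2
Rod-side annular area A_ann = π/4 × (274² − 138²) = 44010 mm^2
Net thrust = P_cap·A_cap − P_rod·A_ann = 1.669e6 N − 1.822e5 N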